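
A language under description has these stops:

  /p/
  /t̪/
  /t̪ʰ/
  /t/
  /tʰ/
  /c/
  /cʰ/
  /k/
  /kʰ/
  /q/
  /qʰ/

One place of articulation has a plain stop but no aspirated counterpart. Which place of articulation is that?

bilabial

Plain: /p/ (bilabial), /t̪/ (dental), /t/ (alveolar), /c/ (palatal), /k/ (velar), /q/ (uvular).
Aspirated: /t̪ʰ/ (dental), /tʰ/ (alveolar), /cʰ/ (palatal), /kʰ/ (velar), /qʰ/ (uvular).
Every place of articulation has an aspirated member except bilabial, where /pʰ/ would be expected.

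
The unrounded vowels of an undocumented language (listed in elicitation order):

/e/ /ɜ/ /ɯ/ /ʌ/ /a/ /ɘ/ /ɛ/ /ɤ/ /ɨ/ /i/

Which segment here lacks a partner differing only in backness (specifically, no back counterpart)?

/a/

High: /i/ ~ /ɨ/ ~ /ɯ/
High-mid: /e/ ~ /ɘ/ ~ /ɤ/
Low-mid: /ɛ/ ~ /ɜ/ ~ /ʌ/
Low: only /a/ (front); no back partner.
So /a/ is the unpaired segment.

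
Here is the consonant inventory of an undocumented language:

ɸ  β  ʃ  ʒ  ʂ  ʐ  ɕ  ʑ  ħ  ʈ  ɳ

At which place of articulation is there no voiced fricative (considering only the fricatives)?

pharyngeal

place of articulation  voiceless  voiced  
bilabial          ɸ         β       
postalveolar      ʃ         ʒ       
retroflex         ʂ         ʐ       
alveolo-palatal   ɕ         ʑ       
pharyngeal        ħ         —       
Every place of articulation has a voiced member except pharyngeal, where /ʕ/ would be expected.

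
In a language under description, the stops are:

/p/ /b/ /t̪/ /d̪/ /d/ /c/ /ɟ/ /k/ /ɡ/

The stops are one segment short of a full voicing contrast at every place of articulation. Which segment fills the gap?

bilabial: voiceless /p/, voiced /b/.
dental: voiceless /t̪/, voiced /d̪/.
alveolar: voiceless —, voiced /d/.
palatal: voiceless /c/, voiced /ɟ/.
velar: voiceless /k/, voiced /ɡ/.
The alveolar row has no voiceless member, so the gap is the voiceless alveolar stop /t/.

/t/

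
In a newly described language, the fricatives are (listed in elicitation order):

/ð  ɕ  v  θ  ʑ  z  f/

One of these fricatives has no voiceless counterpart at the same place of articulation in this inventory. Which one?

/z/

Labiodental: /f/ ~ /v/
Dental: /θ/ ~ /ð/
Alveolo-palatal: /ɕ/ ~ /ʑ/
Alveolar: only /z/ (voiced); no voiceless partner.
So /z/ is the unpaired segment.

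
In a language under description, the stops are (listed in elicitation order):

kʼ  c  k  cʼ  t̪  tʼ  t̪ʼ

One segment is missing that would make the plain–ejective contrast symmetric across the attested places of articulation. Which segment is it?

/t/

place of articulation  plain     ejective
dental            t̪        t̪ʼ     
alveolar          —         tʼ      
palatal           c         cʼ      
velar             k         kʼ      
The alveolar row has no plain member, so the gap is the plain alveolar stop /t/.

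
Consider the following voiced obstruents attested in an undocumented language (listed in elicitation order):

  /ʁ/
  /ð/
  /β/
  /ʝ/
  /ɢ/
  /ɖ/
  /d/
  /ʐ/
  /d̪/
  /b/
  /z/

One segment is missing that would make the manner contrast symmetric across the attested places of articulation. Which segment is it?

bilabial: stop /b/, fricative /β/.
dental: stop /d̪/, fricative /ð/.
alveolar: stop /d/, fricative /z/.
retroflex: stop /ɖ/, fricative /ʐ/.
palatal: stop —, fricative /ʝ/.
uvular: stop /ɢ/, fricative /ʁ/.
The palatal row has no stop member, so the gap is the palatal stop /ɟ/.

/ɟ/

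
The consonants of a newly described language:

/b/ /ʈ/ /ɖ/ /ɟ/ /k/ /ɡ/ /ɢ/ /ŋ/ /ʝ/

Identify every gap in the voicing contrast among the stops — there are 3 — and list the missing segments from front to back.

place of articulation  voiceless  voiced  
bilabial          —         b       
retroflex         ʈ         ɖ       
palatal           —         ɟ       
velar             k         ɡ       
uvular            —         ɢ       
Gaps, from front to back: bilabial lacks voiceless (/p/); palatal lacks voiceless (/c/); uvular lacks voiceless (/q/).

/p/, /c/, /q/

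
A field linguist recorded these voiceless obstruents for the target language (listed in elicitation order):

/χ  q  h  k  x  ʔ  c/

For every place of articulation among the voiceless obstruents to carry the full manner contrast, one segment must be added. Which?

Stop: /c/ (palatal), /k/ (velar), /q/ (uvular), /ʔ/ (glottal).
Fricative: /x/ (velar), /χ/ (uvular), /h/ (glottal).
The palatal row has no fricative member, so the gap is the palatal fricative /ç/.

/ç/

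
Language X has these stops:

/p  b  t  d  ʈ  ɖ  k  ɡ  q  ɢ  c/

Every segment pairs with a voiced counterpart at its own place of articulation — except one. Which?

Bilabial: /p/ ~ /b/
Alveolar: /t/ ~ /d/
Retroflex: /ʈ/ ~ /ɖ/
Velar: /k/ ~ /ɡ/
Uvular: /q/ ~ /ɢ/
Palatal: only /c/ (voiceless); no voiced partner.
So /c/ is the unpaired segment.

/c/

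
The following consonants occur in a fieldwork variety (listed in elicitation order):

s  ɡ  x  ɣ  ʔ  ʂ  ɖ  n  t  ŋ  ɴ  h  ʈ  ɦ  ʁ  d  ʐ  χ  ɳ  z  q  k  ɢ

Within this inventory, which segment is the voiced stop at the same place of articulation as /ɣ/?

/ɡ/

/ɣ/ is a voiced velar fricative.
The voiced stop at the same place is a voiced velar stop — in this inventory, /ɡ/.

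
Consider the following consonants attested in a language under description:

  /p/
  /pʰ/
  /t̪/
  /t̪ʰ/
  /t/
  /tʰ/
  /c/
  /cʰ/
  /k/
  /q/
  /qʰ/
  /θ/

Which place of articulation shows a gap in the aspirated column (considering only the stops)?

velar

bilabial: plain /p/, aspirated /pʰ/.
dental: plain /t̪/, aspirated /t̪ʰ/.
alveolar: plain /t/, aspirated /tʰ/.
palatal: plain /c/, aspirated /cʰ/.
velar: plain /k/, aspirated —.
uvular: plain /q/, aspirated /qʰ/.
Every place of articulation has an aspirated member except velar, where /kʰ/ would be expected.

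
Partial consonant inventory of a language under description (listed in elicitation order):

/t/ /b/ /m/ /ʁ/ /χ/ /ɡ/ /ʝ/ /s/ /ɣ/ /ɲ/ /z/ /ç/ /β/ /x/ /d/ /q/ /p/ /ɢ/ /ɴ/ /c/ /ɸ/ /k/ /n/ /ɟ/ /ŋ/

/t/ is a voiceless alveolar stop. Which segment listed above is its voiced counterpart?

/d/

The voiced counterpart is a voiced alveolar stop — in this inventory, /d/.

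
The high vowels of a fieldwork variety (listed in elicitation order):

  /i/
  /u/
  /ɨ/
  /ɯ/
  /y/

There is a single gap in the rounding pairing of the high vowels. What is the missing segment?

Unrounded: /i/ (front), /ɨ/ (central), /ɯ/ (back).
Rounded: /y/ (front), /u/ (back).
The central row has no rounded member, so the gap is the central rounded vowel /ʉ/.

/ʉ/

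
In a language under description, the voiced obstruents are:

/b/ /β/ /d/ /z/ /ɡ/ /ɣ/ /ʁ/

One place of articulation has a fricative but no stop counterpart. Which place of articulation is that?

uvular

place of articulation  stop      fricative
bilabial          b         β       
alveolar          d         z       
velar             ɡ         ɣ       
uvular            —         ʁ       
Every place of articulation has a stop member except uvular, where /ɢ/ would be expected.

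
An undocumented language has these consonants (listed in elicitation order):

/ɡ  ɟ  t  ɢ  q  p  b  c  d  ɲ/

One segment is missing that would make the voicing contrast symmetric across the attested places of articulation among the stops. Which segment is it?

Voiceless: /p/ (bilabial), /t/ (alveolar), /c/ (palatal), /q/ (uvular).
Voiced: /b/ (bilabial), /d/ (alveolar), /ɟ/ (palatal), /ɡ/ (velar), /ɢ/ (uvular).
The velar row has no voiceless member, so the gap is the voiceless velar stop /k/.

/k/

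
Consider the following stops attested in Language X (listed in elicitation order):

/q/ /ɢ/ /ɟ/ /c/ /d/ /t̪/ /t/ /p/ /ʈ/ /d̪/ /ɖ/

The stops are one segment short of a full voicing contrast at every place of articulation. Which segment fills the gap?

/b/

place of articulation  voiceless  voiced  
bilabial          p         —       
dental            t̪        d̪      
alveolar          t         d       
retroflex         ʈ         ɖ       
palatal           c         ɟ       
uvular            q         ɢ       
The bilabial row has no voiced member, so the gap is the voiced bilabial stop /b/.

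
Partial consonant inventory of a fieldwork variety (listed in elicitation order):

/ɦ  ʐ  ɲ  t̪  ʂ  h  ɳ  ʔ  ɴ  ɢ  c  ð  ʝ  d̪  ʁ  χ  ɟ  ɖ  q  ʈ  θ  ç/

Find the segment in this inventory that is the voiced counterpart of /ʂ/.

/ʂ/ is a voiceless retroflex fricative.
The voiced counterpart is a voiced retroflex fricative — in this inventory, /ʐ/.

/ʐ/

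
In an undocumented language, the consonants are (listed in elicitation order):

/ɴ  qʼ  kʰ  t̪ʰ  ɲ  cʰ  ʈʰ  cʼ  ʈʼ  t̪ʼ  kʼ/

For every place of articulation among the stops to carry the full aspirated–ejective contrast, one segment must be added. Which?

/qʰ/

place of articulation  aspirated  ejective
dental            t̪ʰ       t̪ʼ     
retroflex         ʈʰ        ʈʼ      
palatal           cʰ        cʼ      
velar             kʰ        kʼ      
uvular            —         qʼ      
The uvular row has no aspirated member, so the gap is the aspirated uvular stop /qʰ/.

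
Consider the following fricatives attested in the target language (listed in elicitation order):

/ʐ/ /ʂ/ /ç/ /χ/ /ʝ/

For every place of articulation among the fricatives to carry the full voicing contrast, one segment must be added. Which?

/ʁ/

retroflex: voiceless /ʂ/, voiced /ʐ/.
palatal: voiceless /ç/, voiced /ʝ/.
uvular: voiceless /χ/, voiced —.
The uvular row has no voiced member, so the gap is the voiced uvular fricative /ʁ/.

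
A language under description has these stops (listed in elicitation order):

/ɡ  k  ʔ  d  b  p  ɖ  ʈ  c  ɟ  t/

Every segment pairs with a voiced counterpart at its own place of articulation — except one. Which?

/ʔ/

Bilabial: /p/ ~ /b/
Alveolar: /t/ ~ /d/
Retroflex: /ʈ/ ~ /ɖ/
Palatal: /c/ ~ /ɟ/
Velar: /k/ ~ /ɡ/
Glottal: only /ʔ/ (voiceless); no voiced partner.
So /ʔ/ is the unpaired segment.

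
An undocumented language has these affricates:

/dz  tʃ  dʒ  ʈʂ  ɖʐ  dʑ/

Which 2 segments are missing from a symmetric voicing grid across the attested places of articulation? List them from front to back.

/ts/, /tɕ/

alveolar: voiceless —, voiced /dz/.
postalveolar: voiceless /tʃ/, voiced /dʒ/.
retroflex: voiceless /ʈʂ/, voiced /ɖʐ/.
alveolo-palatal: voiceless —, voiced /dʑ/.
Gaps, from front to back: alveolar lacks voiceless (/ts/); alveolo-palatal lacks voiceless (/tɕ/).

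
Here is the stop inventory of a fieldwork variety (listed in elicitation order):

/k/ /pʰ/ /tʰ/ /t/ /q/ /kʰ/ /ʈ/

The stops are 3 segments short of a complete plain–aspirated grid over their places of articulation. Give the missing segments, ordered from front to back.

/p/, /ʈʰ/, /qʰ/

place of articulation  plain     aspirated
bilabial          —         pʰ      
alveolar          t         tʰ      
retroflex         ʈ         —       
velar             k         kʰ      
uvular            q         —       
Gaps, from front to back: bilabial lacks plain (/p/); retroflex lacks aspirated (/ʈʰ/); uvular lacks aspirated (/qʰ/).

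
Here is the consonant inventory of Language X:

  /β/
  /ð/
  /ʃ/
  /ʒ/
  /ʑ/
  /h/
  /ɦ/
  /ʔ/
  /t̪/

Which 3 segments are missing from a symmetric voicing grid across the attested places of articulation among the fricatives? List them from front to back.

Voiceless: /ʃ/ (postalveolar), /h/ (glottal).
Voiced: /β/ (bilabial), /ð/ (dental), /ʒ/ (postalveolar), /ʑ/ (alveolo-palatal), /ɦ/ (glottal).
Gaps, from front to back: bilabial lacks voiceless (/ɸ/); dental lacks voiceless (/θ/); alveolo-palatal lacks voiceless (/ɕ/).

/ɸ/, /θ/, /ɕ/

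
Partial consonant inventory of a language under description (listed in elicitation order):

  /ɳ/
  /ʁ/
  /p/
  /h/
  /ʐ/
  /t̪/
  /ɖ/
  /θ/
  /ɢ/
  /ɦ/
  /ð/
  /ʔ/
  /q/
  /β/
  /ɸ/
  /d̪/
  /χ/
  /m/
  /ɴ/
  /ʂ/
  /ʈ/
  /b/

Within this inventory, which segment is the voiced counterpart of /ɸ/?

/β/

/ɸ/ is a voiceless bilabial fricative.
The voiced counterpart is a voiced bilabial fricative — in this inventory, /β/.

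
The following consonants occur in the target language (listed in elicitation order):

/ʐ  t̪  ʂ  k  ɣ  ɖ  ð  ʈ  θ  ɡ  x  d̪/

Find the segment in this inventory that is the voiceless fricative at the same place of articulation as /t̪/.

/t̪/ is a voiceless dental stop.
The voiceless fricative at the same place is a voiceless dental fricative — in this inventory, /θ/.

/θ/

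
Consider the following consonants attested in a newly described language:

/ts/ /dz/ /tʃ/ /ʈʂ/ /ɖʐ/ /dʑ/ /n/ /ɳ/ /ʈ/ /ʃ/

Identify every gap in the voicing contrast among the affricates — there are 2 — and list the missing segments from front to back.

/dʒ/, /tɕ/

Voiceless: /ts/ (alveolar), /tʃ/ (postalveolar), /ʈʂ/ (retroflex).
Voiced: /dz/ (alveolar), /ɖʐ/ (retroflex), /dʑ/ (alveolo-palatal).
Gaps, from front to back: postalveolar lacks voiced (/dʒ/); alveolo-palatal lacks voiceless (/tɕ/).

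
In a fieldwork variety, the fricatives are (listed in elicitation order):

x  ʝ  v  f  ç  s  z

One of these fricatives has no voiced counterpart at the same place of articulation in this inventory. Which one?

/x/

Labiodental: /f/ ~ /v/
Alveolar: /s/ ~ /z/
Palatal: /ç/ ~ /ʝ/
Velar: only /x/ (voiceless); no voiced partner.
So /x/ is the unpaired segment.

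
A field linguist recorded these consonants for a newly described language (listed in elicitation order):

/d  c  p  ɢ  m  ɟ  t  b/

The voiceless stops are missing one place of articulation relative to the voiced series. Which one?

uvular

place of articulation  voiceless  voiced  
bilabial          p         b       
alveolar          t         d       
palatal           c         ɟ       
uvular            —         ɢ       
Every place of articulation has a voiceless member except uvular, where /q/ would be expected.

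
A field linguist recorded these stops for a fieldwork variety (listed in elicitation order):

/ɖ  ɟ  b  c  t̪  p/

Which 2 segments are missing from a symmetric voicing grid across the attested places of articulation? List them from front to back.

bilabial: voiceless /p/, voiced /b/.
dental: voiceless /t̪/, voiced —.
retroflex: voiceless —, voiced /ɖ/.
palatal: voiceless /c/, voiced /ɟ/.
Gaps, from front to back: dental lacks voiced (/d̪/); retroflex lacks voiceless (/ʈ/).

/d̪/, /ʈ/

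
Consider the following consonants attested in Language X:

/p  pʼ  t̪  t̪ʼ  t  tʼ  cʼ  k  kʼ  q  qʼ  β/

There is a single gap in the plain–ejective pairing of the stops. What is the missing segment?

/c/

bilabial: plain /p/, ejective /pʼ/.
dental: plain /t̪/, ejective /t̪ʼ/.
alveolar: plain /t/, ejective /tʼ/.
palatal: plain —, ejective /cʼ/.
velar: plain /k/, ejective /kʼ/.
uvular: plain /q/, ejective /qʼ/.
The palatal row has no plain member, so the gap is the plain palatal stop /c/.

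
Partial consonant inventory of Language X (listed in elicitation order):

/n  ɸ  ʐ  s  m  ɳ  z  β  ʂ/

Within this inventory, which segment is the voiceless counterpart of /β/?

/β/ is a voiced bilabial fricative.
The voiceless counterpart is a voiceless bilabial fricative — in this inventory, /ɸ/.

/ɸ/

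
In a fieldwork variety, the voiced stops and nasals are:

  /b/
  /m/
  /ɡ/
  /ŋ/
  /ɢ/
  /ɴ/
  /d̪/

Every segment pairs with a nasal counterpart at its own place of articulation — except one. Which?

/d̪/

Bilabial: /b/ ~ /m/
Velar: /ɡ/ ~ /ŋ/
Uvular: /ɢ/ ~ /ɴ/
Dental: only /d̪/ (oral stop); no nasal partner.
So /d̪/ is the unpaired segment.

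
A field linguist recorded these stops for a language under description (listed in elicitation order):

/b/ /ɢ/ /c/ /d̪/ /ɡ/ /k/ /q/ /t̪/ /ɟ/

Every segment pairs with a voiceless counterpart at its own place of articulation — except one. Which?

Dental: /t̪/ ~ /d̪/
Palatal: /c/ ~ /ɟ/
Velar: /k/ ~ /ɡ/
Uvular: /q/ ~ /ɢ/
Bilabial: only /b/ (voiced); no voiceless partner.
So /b/ is the unpaired segment.

/b/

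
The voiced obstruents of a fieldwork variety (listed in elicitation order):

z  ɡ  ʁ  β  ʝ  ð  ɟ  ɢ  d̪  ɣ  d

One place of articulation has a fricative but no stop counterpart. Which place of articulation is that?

bilabial: stop —, fricative /β/.
dental: stop /d̪/, fricative /ð/.
alveolar: stop /d/, fricative /z/.
palatal: stop /ɟ/, fricative /ʝ/.
velar: stop /ɡ/, fricative /ɣ/.
uvular: stop /ɢ/, fricative /ʁ/.
Every place of articulation has a stop member except bilabial, where /b/ would be expected.

bilabial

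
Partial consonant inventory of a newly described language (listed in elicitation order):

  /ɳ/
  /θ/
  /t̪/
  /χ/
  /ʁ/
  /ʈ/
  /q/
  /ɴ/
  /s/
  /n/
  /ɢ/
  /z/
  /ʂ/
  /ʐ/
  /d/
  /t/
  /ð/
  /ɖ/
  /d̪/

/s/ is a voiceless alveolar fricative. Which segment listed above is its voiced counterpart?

/z/

The voiced counterpart is a voiced alveolar fricative — in this inventory, /z/.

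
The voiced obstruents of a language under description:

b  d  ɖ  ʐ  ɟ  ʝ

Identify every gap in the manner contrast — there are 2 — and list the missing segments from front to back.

/β/, /z/

place of articulation  stop      fricative
bilabial          b         —       
alveolar          d         —       
retroflex         ɖ         ʐ       
palatal           ɟ         ʝ       
Gaps, from front to back: bilabial lacks fricative (/β/); alveolar lacks fricative (/z/).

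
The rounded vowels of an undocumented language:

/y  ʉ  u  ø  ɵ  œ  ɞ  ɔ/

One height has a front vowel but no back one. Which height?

height            front     central   back    
high              y         ʉ         u       
high-mid          ø         ɵ         —       
low-mid           œ         ɞ         ɔ       
Every height has a back member except high-mid, where /o/ would be expected.

high-mid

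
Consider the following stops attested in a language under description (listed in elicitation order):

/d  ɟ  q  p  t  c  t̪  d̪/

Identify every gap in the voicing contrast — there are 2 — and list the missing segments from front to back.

bilabial: voiceless /p/, voiced —.
dental: voiceless /t̪/, voiced /d̪/.
alveolar: voiceless /t/, voiced /d/.
palatal: voiceless /c/, voiced /ɟ/.
uvular: voiceless /q/, voiced —.
Gaps, from front to back: bilabial lacks voiced (/b/); uvular lacks voiced (/ɢ/).

/b/, /ɢ/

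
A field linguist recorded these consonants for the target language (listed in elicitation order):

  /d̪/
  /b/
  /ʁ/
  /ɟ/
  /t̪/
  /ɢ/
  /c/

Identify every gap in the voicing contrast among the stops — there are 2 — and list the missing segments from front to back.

/p/, /q/

bilabial: voiceless —, voiced /b/.
dental: voiceless /t̪/, voiced /d̪/.
palatal: voiceless /c/, voiced /ɟ/.
uvular: voiceless —, voiced /ɢ/.
Gaps, from front to back: bilabial lacks voiceless (/p/); uvular lacks voiceless (/q/).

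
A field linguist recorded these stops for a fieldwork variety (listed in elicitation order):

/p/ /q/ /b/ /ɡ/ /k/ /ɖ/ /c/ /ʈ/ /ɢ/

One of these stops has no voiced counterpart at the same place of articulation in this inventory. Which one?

Bilabial: /p/ ~ /b/
Retroflex: /ʈ/ ~ /ɖ/
Velar: /k/ ~ /ɡ/
Uvular: /q/ ~ /ɢ/
Palatal: only /c/ (voiceless); no voiced partner.
So /c/ is the unpaired segment.

/c/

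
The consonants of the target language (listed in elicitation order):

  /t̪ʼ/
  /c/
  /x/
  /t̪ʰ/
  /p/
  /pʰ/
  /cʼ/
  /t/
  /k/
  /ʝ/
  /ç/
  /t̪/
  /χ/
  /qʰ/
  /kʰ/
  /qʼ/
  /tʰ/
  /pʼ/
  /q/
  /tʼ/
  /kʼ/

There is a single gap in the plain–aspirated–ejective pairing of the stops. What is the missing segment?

Plain: /p/ (bilabial), /t̪/ (dental), /t/ (alveolar), /c/ (palatal), /k/ (velar), /q/ (uvular).
Aspirated: /pʰ/ (bilabial), /t̪ʰ/ (dental), /tʰ/ (alveolar), /kʰ/ (velar), /qʰ/ (uvular).
Ejective: /pʼ/ (bilabial), /t̪ʼ/ (dental), /tʼ/ (alveolar), /cʼ/ (palatal), /kʼ/ (velar), /qʼ/ (uvular).
The palatal row has no aspirated member, so the gap is the aspirated palatal stop /cʰ/.

/cʰ/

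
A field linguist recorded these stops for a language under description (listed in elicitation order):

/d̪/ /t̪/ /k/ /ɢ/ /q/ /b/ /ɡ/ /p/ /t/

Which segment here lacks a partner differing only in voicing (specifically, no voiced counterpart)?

/t/

Bilabial: /p/ ~ /b/
Dental: /t̪/ ~ /d̪/
Velar: /k/ ~ /ɡ/
Uvular: /q/ ~ /ɢ/
Alveolar: only /t/ (voiceless); no voiced partner.
So /t/ is the unpaired segment.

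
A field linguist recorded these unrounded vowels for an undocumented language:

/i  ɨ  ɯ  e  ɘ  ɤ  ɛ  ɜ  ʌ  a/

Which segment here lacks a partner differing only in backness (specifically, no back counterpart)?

/a/

High: /i/ ~ /ɨ/ ~ /ɯ/
High-mid: /e/ ~ /ɘ/ ~ /ɤ/
Low-mid: /ɛ/ ~ /ɜ/ ~ /ʌ/
Low: only /a/ (front); no back partner.
So /a/ is the unpaired segment.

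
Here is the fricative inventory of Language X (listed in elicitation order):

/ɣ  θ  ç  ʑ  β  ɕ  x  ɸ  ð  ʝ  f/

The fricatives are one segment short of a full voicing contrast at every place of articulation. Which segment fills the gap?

Voiceless: /ɸ/ (bilabial), /f/ (labiodental), /θ/ (dental), /ɕ/ (alveolo-palatal), /ç/ (palatal), /x/ (velar).
Voiced: /β/ (bilabial), /ð/ (dental), /ʑ/ (alveolo-palatal), /ʝ/ (palatal), /ɣ/ (velar).
The labiodental row has no voiced member, so the gap is the voiced labiodental fricative /v/.

/v/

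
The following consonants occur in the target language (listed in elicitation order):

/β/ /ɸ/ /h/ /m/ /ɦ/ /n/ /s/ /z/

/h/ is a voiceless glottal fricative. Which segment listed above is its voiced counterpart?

/ɦ/

The voiced counterpart is a voiced glottal fricative — in this inventory, /ɦ/.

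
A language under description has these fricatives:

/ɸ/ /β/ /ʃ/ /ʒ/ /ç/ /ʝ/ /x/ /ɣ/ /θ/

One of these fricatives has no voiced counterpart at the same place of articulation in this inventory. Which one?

Bilabial: /ɸ/ ~ /β/
Postalveolar: /ʃ/ ~ /ʒ/
Palatal: /ç/ ~ /ʝ/
Velar: /x/ ~ /ɣ/
Dental: only /θ/ (voiceless); no voiced partner.
So /θ/ is the unpaired segment.

/θ/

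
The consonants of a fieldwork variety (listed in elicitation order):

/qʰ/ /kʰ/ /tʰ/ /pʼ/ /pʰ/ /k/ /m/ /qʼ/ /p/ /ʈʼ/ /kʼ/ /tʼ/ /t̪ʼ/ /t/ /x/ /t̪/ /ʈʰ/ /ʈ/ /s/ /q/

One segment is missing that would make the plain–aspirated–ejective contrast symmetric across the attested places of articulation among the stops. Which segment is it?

Plain: /p/ (bilabial), /t̪/ (dental), /t/ (alveolar), /ʈ/ (retroflex), /k/ (velar), /q/ (uvular).
Aspirated: /pʰ/ (bilabial), /tʰ/ (alveolar), /ʈʰ/ (retroflex), /kʰ/ (velar), /qʰ/ (uvular).
Ejective: /pʼ/ (bilabial), /t̪ʼ/ (dental), /tʼ/ (alveolar), /ʈʼ/ (retroflex), /kʼ/ (velar), /qʼ/ (uvular).
The dental row has no aspirated member, so the gap is the aspirated dental stop /t̪ʰ/.

/t̪ʰ/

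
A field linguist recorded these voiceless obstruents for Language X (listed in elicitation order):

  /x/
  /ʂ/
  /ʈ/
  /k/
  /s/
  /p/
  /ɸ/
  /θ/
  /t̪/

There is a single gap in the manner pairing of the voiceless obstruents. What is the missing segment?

/t/

Stop: /p/ (bilabial), /t̪/ (dental), /ʈ/ (retroflex), /k/ (velar).
Fricative: /ɸ/ (bilabial), /θ/ (dental), /s/ (alveolar), /ʂ/ (retroflex), /x/ (velar).
The alveolar row has no stop member, so the gap is the alveolar stop /t/.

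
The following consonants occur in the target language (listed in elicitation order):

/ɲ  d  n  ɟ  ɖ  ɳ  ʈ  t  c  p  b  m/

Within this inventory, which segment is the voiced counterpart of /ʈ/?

/ʈ/ is a voiceless retroflex stop.
The voiced counterpart is a voiced retroflex stop — in this inventory, /ɖ/.

/ɖ/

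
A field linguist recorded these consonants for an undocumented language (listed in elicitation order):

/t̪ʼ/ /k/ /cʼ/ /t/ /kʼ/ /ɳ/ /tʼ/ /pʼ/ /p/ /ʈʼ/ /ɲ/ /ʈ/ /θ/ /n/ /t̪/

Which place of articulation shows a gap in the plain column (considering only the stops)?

palatal

place of articulation  plain     ejective
bilabial          p         pʼ      
dental            t̪        t̪ʼ     
alveolar          t         tʼ      
retroflex         ʈ         ʈʼ      
palatal           —         cʼ      
velar             k         kʼ      
Every place of articulation has a plain member except palatal, where /c/ would be expected.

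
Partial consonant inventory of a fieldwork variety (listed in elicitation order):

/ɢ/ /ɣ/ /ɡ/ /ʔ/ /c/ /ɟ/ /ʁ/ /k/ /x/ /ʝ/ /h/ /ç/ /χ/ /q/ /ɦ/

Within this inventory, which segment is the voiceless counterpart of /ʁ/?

/χ/

/ʁ/ is a voiced uvular fricative.
The voiceless counterpart is a voiceless uvular fricative — in this inventory, /χ/.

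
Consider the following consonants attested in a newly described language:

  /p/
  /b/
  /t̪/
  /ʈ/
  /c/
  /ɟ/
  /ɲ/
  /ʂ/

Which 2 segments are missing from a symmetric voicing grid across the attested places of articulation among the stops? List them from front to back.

bilabial: voiceless /p/, voiced /b/.
dental: voiceless /t̪/, voiced —.
retroflex: voiceless /ʈ/, voiced —.
palatal: voiceless /c/, voiced /ɟ/.
Gaps, from front to back: dental lacks voiced (/d̪/); retroflex lacks voiced (/ɖ/).

/d̪/, /ɖ/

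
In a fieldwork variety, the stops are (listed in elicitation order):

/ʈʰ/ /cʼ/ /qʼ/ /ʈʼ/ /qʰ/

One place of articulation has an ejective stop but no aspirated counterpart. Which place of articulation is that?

palatal

Aspirated: /ʈʰ/ (retroflex), /qʰ/ (uvular).
Ejective: /ʈʼ/ (retroflex), /cʼ/ (palatal), /qʼ/ (uvular).
Every place of articulation has an aspirated member except palatal, where /cʰ/ would be expected.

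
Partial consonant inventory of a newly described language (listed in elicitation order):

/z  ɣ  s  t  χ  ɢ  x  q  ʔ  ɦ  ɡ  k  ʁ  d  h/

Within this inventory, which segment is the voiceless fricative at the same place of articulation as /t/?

/s/

/t/ is a voiceless alveolar stop.
The voiceless fricative at the same place is a voiceless alveolar fricative — in this inventory, /s/.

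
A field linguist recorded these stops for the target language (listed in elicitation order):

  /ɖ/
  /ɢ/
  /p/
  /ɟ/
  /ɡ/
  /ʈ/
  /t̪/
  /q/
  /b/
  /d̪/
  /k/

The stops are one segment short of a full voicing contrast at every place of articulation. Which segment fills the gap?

Voiceless: /p/ (bilabial), /t̪/ (dental), /ʈ/ (retroflex), /k/ (velar), /q/ (uvular).
Voiced: /b/ (bilabial), /d̪/ (dental), /ɖ/ (retroflex), /ɟ/ (palatal), /ɡ/ (velar), /ɢ/ (uvular).
The palatal row has no voiceless member, so the gap is the voiceless palatal stop /c/.

/c/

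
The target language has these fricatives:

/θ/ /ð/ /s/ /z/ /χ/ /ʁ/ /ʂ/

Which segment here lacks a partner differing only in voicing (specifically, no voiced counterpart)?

Dental: /θ/ ~ /ð/
Alveolar: /s/ ~ /z/
Uvular: /χ/ ~ /ʁ/
Retroflex: only /ʂ/ (voiceless); no voiced partner.
So /ʂ/ is the unpaired segment.

/ʂ/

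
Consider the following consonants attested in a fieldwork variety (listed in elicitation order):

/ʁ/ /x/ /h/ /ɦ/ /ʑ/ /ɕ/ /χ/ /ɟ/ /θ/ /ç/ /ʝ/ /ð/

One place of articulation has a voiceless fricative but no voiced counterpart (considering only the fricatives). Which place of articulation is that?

place of articulation  voiceless  voiced  
dental            θ         ð       
alveolo-palatal   ɕ         ʑ       
palatal           ç         ʝ       
velar             x         —       
uvular            χ         ʁ       
glottal           h         ɦ       
Every place of articulation has a voiced member except velar, where /ɣ/ would be expected.

velar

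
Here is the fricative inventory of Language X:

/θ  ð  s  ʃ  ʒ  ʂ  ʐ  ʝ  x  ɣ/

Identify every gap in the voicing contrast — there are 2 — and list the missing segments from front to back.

place of articulation  voiceless  voiced  
dental            θ         ð       
alveolar          s         —       
postalveolar      ʃ         ʒ       
retroflex         ʂ         ʐ       
palatal           —         ʝ       
velar             x         ɣ       
Gaps, from front to back: alveolar lacks voiced (/z/); palatal lacks voiceless (/ç/).

/z/, /ç/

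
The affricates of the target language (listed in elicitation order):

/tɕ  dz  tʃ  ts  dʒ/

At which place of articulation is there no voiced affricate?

place of articulation  voiceless  voiced  
alveolar          ts        dz      
postalveolar      tʃ        dʒ      
alveolo-palatal   tɕ        —       
Every place of articulation has a voiced member except alveolo-palatal, where /dʑ/ would be expected.

alveolo-palatal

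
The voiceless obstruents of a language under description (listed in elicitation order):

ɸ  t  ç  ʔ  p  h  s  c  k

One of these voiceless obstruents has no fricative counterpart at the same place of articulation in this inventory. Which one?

Bilabial: /p/ ~ /ɸ/
Alveolar: /t/ ~ /s/
Palatal: /c/ ~ /ç/
Glottal: /ʔ/ ~ /h/
Velar: only /k/ (stop); no fricative partner.
So /k/ is the unpaired segment.

/k/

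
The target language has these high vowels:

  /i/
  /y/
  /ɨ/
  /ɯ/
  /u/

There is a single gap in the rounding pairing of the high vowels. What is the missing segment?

/ʉ/

backness          unrounded  rounded 
front             i         y       
central           ɨ         —       
back              ɯ         u       
The central row has no rounded member, so the gap is the central rounded vowel /ʉ/.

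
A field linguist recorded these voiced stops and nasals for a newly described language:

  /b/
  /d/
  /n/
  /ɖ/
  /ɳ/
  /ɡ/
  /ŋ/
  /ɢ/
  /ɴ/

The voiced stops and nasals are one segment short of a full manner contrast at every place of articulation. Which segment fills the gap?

bilabial: oral stop /b/, nasal —.
alveolar: oral stop /d/, nasal /n/.
retroflex: oral stop /ɖ/, nasal /ɳ/.
velar: oral stop /ɡ/, nasal /ŋ/.
uvular: oral stop /ɢ/, nasal /ɴ/.
The bilabial row has no nasal member, so the gap is the bilabial nasal /m/.

/m/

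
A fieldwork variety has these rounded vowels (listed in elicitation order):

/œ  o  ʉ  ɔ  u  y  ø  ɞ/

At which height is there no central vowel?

high: front /y/, central /ʉ/, back /u/.
high-mid: front /ø/, central —, back /o/.
low-mid: front /œ/, central /ɞ/, back /ɔ/.
Every height has a central member except high-mid, where /ɵ/ would be expected.

high-mid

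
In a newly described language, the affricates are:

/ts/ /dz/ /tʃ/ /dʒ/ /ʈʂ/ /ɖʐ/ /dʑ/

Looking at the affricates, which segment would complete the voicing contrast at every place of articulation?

/tɕ/

Voiceless: /ts/ (alveolar), /tʃ/ (postalveolar), /ʈʂ/ (retroflex).
Voiced: /dz/ (alveolar), /dʒ/ (postalveolar), /ɖʐ/ (retroflex), /dʑ/ (alveolo-palatal).
The alveolo-palatal row has no voiceless member, so the gap is the voiceless alveolo-palatal affricate /tɕ/.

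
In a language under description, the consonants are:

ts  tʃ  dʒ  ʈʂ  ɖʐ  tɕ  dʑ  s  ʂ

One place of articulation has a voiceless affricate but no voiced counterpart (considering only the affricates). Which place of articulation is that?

alveolar: voiceless /ts/, voiced —.
postalveolar: voiceless /tʃ/, voiced /dʒ/.
retroflex: voiceless /ʈʂ/, voiced /ɖʐ/.
alveolo-palatal: voiceless /tɕ/, voiced /dʑ/.
Every place of articulation has a voiced member except alveolar, where /dz/ would be expected.

alveolar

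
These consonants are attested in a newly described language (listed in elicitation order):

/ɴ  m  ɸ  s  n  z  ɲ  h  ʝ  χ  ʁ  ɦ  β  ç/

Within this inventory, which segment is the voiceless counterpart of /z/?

/z/ is a voiced alveolar fricative.
The voiceless counterpart is a voiceless alveolar fricative — in this inventory, /s/.

/s/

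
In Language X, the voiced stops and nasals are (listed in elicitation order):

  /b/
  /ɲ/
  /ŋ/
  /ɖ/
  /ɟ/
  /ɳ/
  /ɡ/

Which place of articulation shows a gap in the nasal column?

Oral stop: /b/ (bilabial), /ɖ/ (retroflex), /ɟ/ (palatal), /ɡ/ (velar).
Nasal: /ɳ/ (retroflex), /ɲ/ (palatal), /ŋ/ (velar).
Every place of articulation has a nasal member except bilabial, where /m/ would be expected.

bilabial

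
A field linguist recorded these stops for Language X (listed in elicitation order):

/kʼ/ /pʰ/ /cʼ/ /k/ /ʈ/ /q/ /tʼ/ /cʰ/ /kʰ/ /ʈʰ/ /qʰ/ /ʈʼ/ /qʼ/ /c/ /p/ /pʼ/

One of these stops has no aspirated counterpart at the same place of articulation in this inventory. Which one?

Bilabial: /p/ ~ /pʰ/ ~ /pʼ/
Retroflex: /ʈ/ ~ /ʈʰ/ ~ /ʈʼ/
Palatal: /c/ ~ /cʰ/ ~ /cʼ/
Velar: /k/ ~ /kʰ/ ~ /kʼ/
Uvular: /q/ ~ /qʰ/ ~ /qʼ/
Alveolar: only /tʼ/ (ejective); no aspirated partner.
So /tʼ/ is the unpaired segment.

/tʼ/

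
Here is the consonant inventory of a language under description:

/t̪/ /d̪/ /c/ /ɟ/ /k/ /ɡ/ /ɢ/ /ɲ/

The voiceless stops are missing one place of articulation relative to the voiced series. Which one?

uvular

dental: voiceless /t̪/, voiced /d̪/.
palatal: voiceless /c/, voiced /ɟ/.
velar: voiceless /k/, voiced /ɡ/.
uvular: voiceless —, voiced /ɢ/.
Every place of articulation has a voiceless member except uvular, where /q/ would be expected.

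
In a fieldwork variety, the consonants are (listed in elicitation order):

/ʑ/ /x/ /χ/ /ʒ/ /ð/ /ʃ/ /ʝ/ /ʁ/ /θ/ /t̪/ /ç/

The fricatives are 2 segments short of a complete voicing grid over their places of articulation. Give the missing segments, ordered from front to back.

Voiceless: /θ/ (dental), /ʃ/ (postalveolar), /ç/ (palatal), /x/ (velar), /χ/ (uvular).
Voiced: /ð/ (dental), /ʒ/ (postalveolar), /ʑ/ (alveolo-palatal), /ʝ/ (palatal), /ʁ/ (uvular).
Gaps, from front to back: alveolo-palatal lacks voiceless (/ɕ/); velar lacks voiced (/ɣ/).

/ɕ/, /ɣ/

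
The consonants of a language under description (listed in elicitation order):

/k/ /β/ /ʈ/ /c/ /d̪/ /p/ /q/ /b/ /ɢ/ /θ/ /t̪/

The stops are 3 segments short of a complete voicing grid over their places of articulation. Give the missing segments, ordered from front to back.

/ɖ/, /ɟ/, /ɡ/

Voiceless: /p/ (bilabial), /t̪/ (dental), /ʈ/ (retroflex), /c/ (palatal), /k/ (velar), /q/ (uvular).
Voiced: /b/ (bilabial), /d̪/ (dental), /ɢ/ (uvular).
Gaps, from front to back: retroflex lacks voiced (/ɖ/); palatal lacks voiced (/ɟ/); velar lacks voiced (/ɡ/).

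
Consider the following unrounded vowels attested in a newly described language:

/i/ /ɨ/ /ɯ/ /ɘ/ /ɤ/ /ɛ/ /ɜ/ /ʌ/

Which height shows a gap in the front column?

height            front     central   back    
high              i         ɨ         ɯ       
high-mid          —         ɘ         ɤ       
low-mid           ɛ         ɜ         ʌ       
Every height has a front member except high-mid, where /e/ would be expected.

high-mid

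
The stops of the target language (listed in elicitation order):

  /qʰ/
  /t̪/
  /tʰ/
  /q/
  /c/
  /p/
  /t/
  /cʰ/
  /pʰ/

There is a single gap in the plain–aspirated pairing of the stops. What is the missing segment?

/t̪ʰ/

Plain: /p/ (bilabial), /t̪/ (dental), /t/ (alveolar), /c/ (palatal), /q/ (uvular).
Aspirated: /pʰ/ (bilabial), /tʰ/ (alveolar), /cʰ/ (palatal), /qʰ/ (uvular).
The dental row has no aspirated member, so the gap is the aspirated dental stop /t̪ʰ/.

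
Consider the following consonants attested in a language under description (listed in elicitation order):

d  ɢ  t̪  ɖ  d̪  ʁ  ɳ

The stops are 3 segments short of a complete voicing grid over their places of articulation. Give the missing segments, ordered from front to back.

/t/, /ʈ/, /q/

Voiceless: /t̪/ (dental).
Voiced: /d̪/ (dental), /d/ (alveolar), /ɖ/ (retroflex), /ɢ/ (uvular).
Gaps, from front to back: alveolar lacks voiceless (/t/); retroflex lacks voiceless (/ʈ/); uvular lacks voiceless (/q/).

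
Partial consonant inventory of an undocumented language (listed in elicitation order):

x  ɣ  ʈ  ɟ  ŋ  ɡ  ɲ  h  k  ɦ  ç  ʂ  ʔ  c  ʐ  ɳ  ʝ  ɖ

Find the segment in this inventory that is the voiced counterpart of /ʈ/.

/ʈ/ is a voiceless retroflex stop.
The voiced counterpart is a voiced retroflex stop — in this inventory, /ɖ/.

/ɖ/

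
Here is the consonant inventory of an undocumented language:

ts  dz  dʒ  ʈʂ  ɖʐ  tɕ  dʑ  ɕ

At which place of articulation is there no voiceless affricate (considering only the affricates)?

alveolar: voiceless /ts/, voiced /dz/.
postalveolar: voiceless —, voiced /dʒ/.
retroflex: voiceless /ʈʂ/, voiced /ɖʐ/.
alveolo-palatal: voiceless /tɕ/, voiced /dʑ/.
Every place of articulation has a voiceless member except postalveolar, where /tʃ/ would be expected.

postalveolar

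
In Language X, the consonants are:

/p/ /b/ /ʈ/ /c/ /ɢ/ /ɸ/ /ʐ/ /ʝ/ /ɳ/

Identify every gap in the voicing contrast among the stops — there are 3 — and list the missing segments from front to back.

bilabial: voiceless /p/, voiced /b/.
retroflex: voiceless /ʈ/, voiced —.
palatal: voiceless /c/, voiced —.
uvular: voiceless —, voiced /ɢ/.
Gaps, from front to back: retroflex lacks voiced (/ɖ/); palatal lacks voiced (/ɟ/); uvular lacks voiceless (/q/).

/ɖ/, /ɟ/, /q/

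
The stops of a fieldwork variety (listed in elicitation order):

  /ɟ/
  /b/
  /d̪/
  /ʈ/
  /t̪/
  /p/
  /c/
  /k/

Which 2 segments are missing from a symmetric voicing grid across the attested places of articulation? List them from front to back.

/ɖ/, /ɡ/

bilabial: voiceless /p/, voiced /b/.
dental: voiceless /t̪/, voiced /d̪/.
retroflex: voiceless /ʈ/, voiced —.
palatal: voiceless /c/, voiced /ɟ/.
velar: voiceless /k/, voiced —.
Gaps, from front to back: retroflex lacks voiced (/ɖ/); velar lacks voiced (/ɡ/).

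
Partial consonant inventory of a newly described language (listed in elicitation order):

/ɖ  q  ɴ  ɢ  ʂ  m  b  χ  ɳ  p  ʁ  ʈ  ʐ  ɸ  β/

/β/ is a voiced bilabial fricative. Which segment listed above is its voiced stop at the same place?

The voiced stop at the same place is a voiced bilabial stop — in this inventory, /b/.

/b/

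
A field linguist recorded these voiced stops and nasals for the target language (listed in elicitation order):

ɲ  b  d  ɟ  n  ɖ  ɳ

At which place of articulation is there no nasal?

Oral stop: /b/ (bilabial), /d/ (alveolar), /ɖ/ (retroflex), /ɟ/ (palatal).
Nasal: /n/ (alveolar), /ɳ/ (retroflex), /ɲ/ (palatal).
Every place of articulation has a nasal member except bilabial, where /m/ would be expected.

bilabial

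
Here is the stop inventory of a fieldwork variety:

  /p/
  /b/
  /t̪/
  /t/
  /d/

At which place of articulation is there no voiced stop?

dental

place of articulation  voiceless  voiced  
bilabial          p         b       
dental            t̪        —       
alveolar          t         d       
Every place of articulation has a voiced member except dental, where /d̪/ would be expected.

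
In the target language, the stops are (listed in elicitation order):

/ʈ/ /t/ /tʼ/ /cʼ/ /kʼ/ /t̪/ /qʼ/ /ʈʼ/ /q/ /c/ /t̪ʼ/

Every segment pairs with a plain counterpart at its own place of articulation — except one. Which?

Dental: /t̪/ ~ /t̪ʼ/
Alveolar: /t/ ~ /tʼ/
Retroflex: /ʈ/ ~ /ʈʼ/
Palatal: /c/ ~ /cʼ/
Uvular: /q/ ~ /qʼ/
Velar: only /kʼ/ (ejective); no plain partner.
So /kʼ/ is the unpaired segment.

/kʼ/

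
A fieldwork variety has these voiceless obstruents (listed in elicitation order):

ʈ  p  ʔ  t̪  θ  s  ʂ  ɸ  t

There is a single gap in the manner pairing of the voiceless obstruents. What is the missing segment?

/h/

Stop: /p/ (bilabial), /t̪/ (dental), /t/ (alveolar), /ʈ/ (retroflex), /ʔ/ (glottal).
Fricative: /ɸ/ (bilabial), /θ/ (dental), /s/ (alveolar), /ʂ/ (retroflex).
The glottal row has no fricative member, so the gap is the glottal fricative /h/.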